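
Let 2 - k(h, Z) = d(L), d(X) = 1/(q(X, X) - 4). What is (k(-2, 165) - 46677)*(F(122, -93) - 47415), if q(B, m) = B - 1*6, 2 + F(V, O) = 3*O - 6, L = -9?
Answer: 42303278448/19 ≈ 2.2265e+9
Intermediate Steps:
F(V, O) = -8 + 3*O (F(V, O) = -2 + (3*O - 6) = -2 + (-6 + 3*O) = -8 + 3*O)
q(B, m) = -6 + B (q(B, m) = B - 6 = -6 + B)
d(X) = 1/(-10 + X) (d(X) = 1/((-6 + X) - 4) = 1/(-10 + X))
k(h, Z) = 39/19 (k(h, Z) = 2 - 1/(-10 - 9) = 2 - 1/(-19) = 2 - 1*(-1/19) = 2 + 1/19 = 39/19)
(k(-2, 165) - 46677)*(F(122, -93) - 47415) = (39/19 - 46677)*((-8 + 3*(-93)) - 47415) = -886824*((-8 - 279) - 47415)/19 = -886824*(-287 - 47415)/19 = -886824/19*(-47702) = 42303278448/19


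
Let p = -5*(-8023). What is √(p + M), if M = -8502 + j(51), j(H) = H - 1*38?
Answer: 3*√3514 ≈ 177.84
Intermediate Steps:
j(H) = -38 + H (j(H) = H - 38 = -38 + H)
M = -8489 (M = -8502 + (-38 + 51) = -8502 + 13 = -8489)
p = 40115
√(p + M) = √(40115 - 8489) = √31626 = 3*√3514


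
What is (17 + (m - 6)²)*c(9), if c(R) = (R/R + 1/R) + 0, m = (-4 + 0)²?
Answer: 130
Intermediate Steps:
m = 16 (m = (-4)² = 16)
c(R) = 1 + 1/R (c(R) = (1 + 1/R) + 0 = 1 + 1/R)
(17 + (m - 6)²)*c(9) = (17 + (16 - 6)²)*((1 + 9)/9) = (17 + 10²)*((⅑)*10) = (17 + 100)*(10/9) = 117*(10/9) = 130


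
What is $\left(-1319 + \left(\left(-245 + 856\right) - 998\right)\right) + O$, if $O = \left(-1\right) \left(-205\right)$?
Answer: $-1501$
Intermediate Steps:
$O = 205$
$\left(-1319 + \left(\left(-245 + 856\right) - 998\right)\right) + O = \left(-1319 + \left(\left(-245 + 856\right) - 998\right)\right) + 205 = \left(-1319 + \left(611 - 998\right)\right) + 205 = \left(-1319 - 387\right) + 205 = -1706 + 205 = -1501$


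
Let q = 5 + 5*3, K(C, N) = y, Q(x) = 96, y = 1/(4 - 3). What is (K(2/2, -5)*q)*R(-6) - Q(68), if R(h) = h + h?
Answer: -336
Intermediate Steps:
y = 1 (y = 1/1 = 1)
R(h) = 2*h
K(C, N) = 1
q = 20 (q = 5 + 15 = 20)
(K(2/2, -5)*q)*R(-6) - Q(68) = (1*20)*(2*(-6)) - 1*96 = 20*(-12) - 96 = -240 - 96 = -336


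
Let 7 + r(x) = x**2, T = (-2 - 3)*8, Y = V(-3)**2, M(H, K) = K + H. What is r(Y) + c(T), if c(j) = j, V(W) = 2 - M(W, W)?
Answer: 4049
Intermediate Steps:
M(H, K) = H + K
V(W) = 2 - 2*W (V(W) = 2 - (W + W) = 2 - 2*W)
Y = 64 (Y = (2 - 2*(-3))**2 = (2 + 6)**2 = 8**2 = 64)
T = -40 (T = -5*8 = -40)
r(x) = -7 + x**2
r(Y) + c(T) = (-7 + 64**2) - 40 = (-7 + 4096) - 40 = 4089 - 40 = 4049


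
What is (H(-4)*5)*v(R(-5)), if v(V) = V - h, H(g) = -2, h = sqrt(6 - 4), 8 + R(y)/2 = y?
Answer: 260 + 10*sqrt(2) ≈ 274.14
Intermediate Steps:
R(y) = -16 + 2*y
h = sqrt(2) ≈ 1.4142
v(V) = V - sqrt(2)
(H(-4)*5)*v(R(-5)) = (-2*5)*((-16 + 2*(-5)) - sqrt(2)) = -10*((-16 - 10) - sqrt(2)) = -10*(-26 - sqrt(2)) = 260 + 10*sqrt(2)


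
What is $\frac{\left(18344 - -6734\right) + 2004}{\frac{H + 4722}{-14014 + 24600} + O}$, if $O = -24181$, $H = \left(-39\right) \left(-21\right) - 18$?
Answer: $- \frac{26062732}{23270413} \approx -1.12$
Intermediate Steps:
$H = 801$ ($H = 819 - 18 = 801$)
$\frac{\left(18344 - -6734\right) + 2004}{\frac{H + 4722}{-14014 + 24600} + O} = \frac{\left(18344 - -6734\right) + 2004}{\frac{801 + 4722}{-14014 + 24600} - 24181} = \frac{\left(18344 + 6734\right) + 2004}{\frac{5523}{10586} - 24181} = \frac{25078 + 2004}{5523 \cdot \frac{1}{10586} - 24181} = \frac{27082}{\frac{5523}{10586} - 24181} = \frac{27082}{- \frac{255974543}{10586}} = 27082 \left(- \frac{10586}{255974543}\right) = - \frac{26062732}{23270413}$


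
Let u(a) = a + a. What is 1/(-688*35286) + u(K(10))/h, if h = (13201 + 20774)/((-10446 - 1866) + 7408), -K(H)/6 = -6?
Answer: -952426165951/91644799200 ≈ -10.393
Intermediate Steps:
K(H) = 36 (K(H) = -6*(-6) = 36)
u(a) = 2*a
h = -33975/4904 (h = 33975/(-12312 + 7408) = 33975/(-4904) = 33975*(-1/4904) = -33975/4904 ≈ -6.9280)
1/(-688*35286) + u(K(10))/h = 1/(-688*35286) + (2*36)/(-33975/4904) = -1/688*1/35286 + 72*(-4904/33975) = -1/24276768 - 39232/3775 = -952426165951/91644799200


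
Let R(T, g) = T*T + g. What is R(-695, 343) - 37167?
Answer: 446201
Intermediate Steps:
R(T, g) = g + T² (R(T, g) = T² + g = g + T²)
R(-695, 343) - 37167 = (343 + (-695)²) - 37167 = (343 + 483025) - 37167 = 483368 - 37167 = 446201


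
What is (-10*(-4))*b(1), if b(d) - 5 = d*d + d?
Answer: 280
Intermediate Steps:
b(d) = 5 + d + d**2 (b(d) = 5 + (d*d + d) = 5 + (d**2 + d) = 5 + (d + d**2) = 5 + d + d**2)
(-10*(-4))*b(1) = (-10*(-4))*(5 + 1 + 1**2) = 40*(5 + 1 + 1) = 40*7 = 280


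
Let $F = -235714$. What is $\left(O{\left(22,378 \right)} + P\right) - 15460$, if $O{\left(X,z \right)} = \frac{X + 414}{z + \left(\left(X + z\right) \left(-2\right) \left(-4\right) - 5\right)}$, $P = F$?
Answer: $- \frac{897444266}{3573} \approx -2.5117 \cdot 10^{5}$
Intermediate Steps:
$P = -235714$
$O{\left(X,z \right)} = \frac{414 + X}{-5 + 8 X + 9 z}$ ($O{\left(X,z \right)} = \frac{414 + X}{z + \left(\left(- 2 X - 2 z\right) \left(-4\right) - 5\right)} = \frac{414 + X}{z - \left(5 - 8 X - 8 z\right)} = \frac{414 + X}{z + \left(-5 + 8 X + 8 z\right)} = \frac{414 + X}{-5 + 8 X + 9 z}$)
$\left(O{\left(22,378 \right)} + P\right) - 15460 = \left(\frac{414 + 22}{-5 + 8 \cdot 22 + 9 \cdot 378} - 235714\right) - 15460 = \left(\frac{1}{-5 + 176 + 3402} \cdot 436 - 235714\right) - 15460 = \left(\frac{1}{3573} \cdot 436 - 235714\right) - 15460 = \left(\frac{436}{3573} - 235714\right) - 15460 = - \frac{842205686}{3573} - 15460 = - \frac{897444266}{3573}$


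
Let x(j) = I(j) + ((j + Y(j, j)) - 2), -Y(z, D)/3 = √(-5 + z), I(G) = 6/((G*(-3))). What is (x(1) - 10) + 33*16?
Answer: 515 - 6*I ≈ 515.0 - 6.0*I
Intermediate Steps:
I(G) = -2/G (I(G) = 6/((-3*G)) = 6*(-1/(3*G)) = -2/G)
Y(z, D) = -3*√(-5 + z)
x(j) = -2 + j - 3*√(-5 + j) - 2/j (x(j) = -2/j + ((j - 3*√(-5 + j)) - 2) = -2/j + (-2 + j - 3*√(-5 + j)) = -2 + j - 3*√(-5 + j) - 2/j)
(x(1) - 10) + 33*16 = ((-2 + 1 - 3*√(-5 + 1) - 2/1) - 10) + 33*16 = ((-2 + 1 - 6*I - 2*1) - 10) + 528 = ((-2 + 1 - 6*I - 2) - 10) + 528 = ((-3 - 6*I) - 10) + 528 = (-13 - 6*I) + 528 = 515 - 6*I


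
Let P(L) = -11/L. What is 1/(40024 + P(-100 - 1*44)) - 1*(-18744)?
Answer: 108030425592/5763467 ≈ 18744.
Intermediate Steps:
1/(40024 + P(-100 - 1*44)) - 1*(-18744) = 1/(40024 - 11/(-100 - 1*44)) - 1*(-18744) = 1/(40024 - 11/(-100 - 44)) + 18744 = 1/(40024 - 11/(-144)) + 18744 = 1/(40024 - 11*(-1/144)) + 18744 = 1/(40024 + 11/144) + 18744 = 1/(5763467/144) + 18744 = 144/5763467 + 18744 = 108030425592/5763467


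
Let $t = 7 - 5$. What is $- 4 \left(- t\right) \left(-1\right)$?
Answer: $-8$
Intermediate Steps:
$t = 2$
$- 4 \left(- t\right) \left(-1\right) = - 4 \left(\left(-1\right) 2\right) \left(-1\right) = \left(-4\right) \left(-2\right) \left(-1\right) = 8 \left(-1\right) = -8$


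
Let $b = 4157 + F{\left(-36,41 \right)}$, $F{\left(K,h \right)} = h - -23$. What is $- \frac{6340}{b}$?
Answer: $- \frac{6340}{4221} \approx -1.502$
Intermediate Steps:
$F{\left(K,h \right)} = 23 + h$ ($F{\left(K,h \right)} = h + 23 = 23 + h$)
$b = 4221$ ($b = 4157 + \left(23 + 41\right) = 4157 + 64 = 4221$)
$- \frac{6340}{b} = - \frac{6340}{4221}$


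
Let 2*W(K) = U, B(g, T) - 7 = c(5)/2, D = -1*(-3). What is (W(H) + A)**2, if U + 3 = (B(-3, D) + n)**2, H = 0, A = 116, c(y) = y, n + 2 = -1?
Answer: 1177225/64 ≈ 18394.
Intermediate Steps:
n = -3 (n = -2 - 1 = -3)
D = 3
B(g, T) = 19/2 (B(g, T) = 7 + 5/2 = 19/2)
U = 157/4 (U = -3 + (19/2 - 3)**2 = -3 + (13/2)**2 = -3 + 169/4 = 157/4 ≈ 39.250)
W(K) = 157/8 (W(K) = (1/2)*(157/4) = 157/8)
(W(H) + A)**2 = (157/8 + 116)**2 = (1085/8)**2 = 1177225/64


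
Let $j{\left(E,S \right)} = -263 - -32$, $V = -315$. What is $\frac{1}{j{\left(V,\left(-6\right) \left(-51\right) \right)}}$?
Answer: $- \frac{1}{231} \approx -0.004329$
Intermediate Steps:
$j{\left(E,S \right)} = -231$ ($j{\left(E,S \right)} = -263 + 32 = -231$)
$\frac{1}{j{\left(V,\left(-6\right) \left(-51\right) \right)}} = \frac{1}{-231} = - \frac{1}{231}$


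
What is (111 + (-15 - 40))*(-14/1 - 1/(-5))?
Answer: -3864/5 ≈ -772.80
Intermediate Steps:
(111 + (-15 - 40))*(-14/1 - 1/(-5)) = (111 - 55)*(-14*1 - 1*(-⅕)) = 56*(-14 + ⅕) = 56*(-69/5) = -3864/5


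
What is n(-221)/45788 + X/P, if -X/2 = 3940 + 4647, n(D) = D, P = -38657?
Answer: 25090965/57097636 ≈ 0.43944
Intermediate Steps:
X = -17174 (X = -2*(3940 + 4647) = -2*8587 = -17174)
n(-221)/45788 + X/P = -221/45788 - 17174/(-38657) = -221*1/45788 - 17174*(-1/38657) = -221/45788 + 554/1247 = 25090965/57097636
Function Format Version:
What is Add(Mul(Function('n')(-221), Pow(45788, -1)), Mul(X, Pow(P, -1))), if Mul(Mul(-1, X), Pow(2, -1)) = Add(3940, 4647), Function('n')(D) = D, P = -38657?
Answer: Rational(25090965, 57097636) ≈ 0.43944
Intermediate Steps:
X = -17174 (X = Mul(-2, Add(3940, 4647)) = Mul(-2, 8587) = -17174)
Add(Mul(Function('n')(-221), Pow(45788, -1)), Mul(X, Pow(P, -1))) = Add(Mul(-221, Pow(45788, -1)), Mul(-17174, Pow(-38657, -1))) = Add(Mul(-221, Rational(1, 45788)), Mul(-17174, Rational(-1, 38657))) = Add(Rational(-221, 45788), Rational(554, 1247)) = Rational(25090965, 57097636)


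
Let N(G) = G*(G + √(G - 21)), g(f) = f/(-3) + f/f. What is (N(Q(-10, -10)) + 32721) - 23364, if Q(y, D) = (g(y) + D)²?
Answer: 850108/81 ≈ 10495.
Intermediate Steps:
g(f) = 1 - f/3 (g(f) = f*(-⅓) + 1 = -f/3 + 1 = 1 - f/3)
Q(y, D) = (1 + D - y/3)² (Q(y, D) = ((1 - y/3) + D)² = (1 + D - y/3)²)
N(G) = G*(G + √(-21 + G))
(N(Q(-10, -10)) + 32721) - 23364 = (((3 - 1*(-10) + 3*(-10))²/9)*((3 - 1*(-10) + 3*(-10))²/9 + √(-21 + (3 - 1*(-10) + 3*(-10))²/9)) + 32721) - 23364 = (((3 + 10 - 30)²/9)*((3 + 10 - 30)²/9 + √(-21 + (3 + 10 - 30)²/9)) + 32721) - 23364 = (((⅑)*(-17)²)*((⅑)*(-17)² + √(-21 + (⅑)*(-17)²)) + 32721) - 23364 = (((⅑)*289)*((⅑)*289 + √(-21 + (⅑)*289)) + 32721) - 23364 = (289*(289/9 + √(-21 + 289/9))/9 + 32721) - 23364 = (289*(289/9 + √(100/9))/9 + 32721) - 23364 = (289*(289/9 + 10/3)/9 + 32721) - 23364 = ((289/9)*(319/9) + 32721) - 23364 = (92191/81 + 32721) - 23364 = 2742592/81 - 23364 = 850108/81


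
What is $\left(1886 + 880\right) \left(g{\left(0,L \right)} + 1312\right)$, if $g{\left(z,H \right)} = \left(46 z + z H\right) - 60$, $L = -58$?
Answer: $3463032$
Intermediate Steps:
$g{\left(z,H \right)} = -60 + 46 z + H z$ ($g{\left(z,H \right)} = \left(46 z + H z\right) - 60 = -60 + 46 z + H z$)
$\left(1886 + 880\right) \left(g{\left(0,L \right)} + 1312\right) = \left(1886 + 880\right) \left(\left(-60 + 46 \cdot 0 - 0\right) + 1312\right) = 2766 \left(\left(-60 + 0 + 0\right) + 1312\right) = 2766 \left(-60 + 1312\right) = 2766 \cdot 1252 = 3463032$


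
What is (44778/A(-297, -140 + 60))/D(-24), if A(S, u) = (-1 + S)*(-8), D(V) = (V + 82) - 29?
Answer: 22389/34568 ≈ 0.64768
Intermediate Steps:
D(V) = 53 + V (D(V) = (82 + V) - 29 = 53 + V)
A(S, u) = 8 - 8*S
(44778/A(-297, -140 + 60))/D(-24) = (44778/(8 - 8*(-297)))/(53 - 24) = (44778/(8 + 2376))/29 = (44778/2384)*(1/29) = (44778*(1/2384))*(1/29) = (22389/1192)*(1/29) = 22389/34568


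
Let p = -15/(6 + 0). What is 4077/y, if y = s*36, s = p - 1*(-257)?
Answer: 453/1018 ≈ 0.44499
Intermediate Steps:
p = -5/2 (p = -15/6 = (⅙)*(-15) = -5/2 ≈ -2.5000)
s = 509/2 (s = -5/2 - 1*(-257) = -5/2 + 257 = 509/2 ≈ 254.50)
y = 9162 (y = (509/2)*36 = 9162)
4077/y = 4077/9162 = 4077*(1/9162) = 453/1018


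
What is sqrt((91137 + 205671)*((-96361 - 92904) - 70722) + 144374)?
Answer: I*sqrt(77166077122) ≈ 2.7779e+5*I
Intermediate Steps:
sqrt((91137 + 205671)*((-96361 - 92904) - 70722) + 144374) = sqrt(296808*(-189265 - 70722) + 144374) = sqrt(296808*(-259987) + 144374) = sqrt(-77166221496 + 144374) = sqrt(-77166077122) = I*sqrt(77166077122)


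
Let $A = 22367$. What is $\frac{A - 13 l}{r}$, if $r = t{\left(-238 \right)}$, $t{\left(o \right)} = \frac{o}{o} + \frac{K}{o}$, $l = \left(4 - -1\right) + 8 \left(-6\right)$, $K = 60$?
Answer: $\frac{2728194}{89} \approx 30654.0$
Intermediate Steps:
$l = -43$ ($l = \left(4 + 1\right) - 48 = 5 - 48 = -43$)
$t{\left(o \right)} = 1 + \frac{60}{o}$ ($t{\left(o \right)} = \frac{o}{o} + \frac{60}{o} = 1 + \frac{60}{o}$)
$r = \frac{89}{119}$ ($r = \frac{60 - 238}{-238} = \left(- \frac{1}{238}\right) \left(-178\right) = \frac{89}{119} \approx 0.7479$)
$\frac{A - 13 l}{r} = \frac{22367 - 13 \left(-43\right)}{\frac{89}{119}} = \left(22367 - -559\right) \frac{119}{89} = \left(22367 + 559\right) \frac{119}{89} = 22926 \cdot \frac{119}{89} = \frac{2728194}{89}$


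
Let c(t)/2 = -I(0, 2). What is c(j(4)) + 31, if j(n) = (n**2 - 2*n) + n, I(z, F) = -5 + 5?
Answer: 31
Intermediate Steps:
I(z, F) = 0
j(n) = n**2 - n
c(t) = 0 (c(t) = 2*(-1*0) = 2*0 = 0)
c(j(4)) + 31 = 0 + 31 = 31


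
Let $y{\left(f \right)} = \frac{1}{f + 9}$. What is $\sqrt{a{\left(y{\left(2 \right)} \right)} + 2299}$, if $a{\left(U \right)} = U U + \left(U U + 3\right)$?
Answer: $\frac{4 \sqrt{17409}}{11} \approx 47.979$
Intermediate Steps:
$y{\left(f \right)} = \frac{1}{9 + f}$
$a{\left(U \right)} = 3 + 2 U^{2}$ ($a{\left(U \right)} = U^{2} + \left(U^{2} + 3\right) = U^{2} + \left(3 + U^{2}\right) = 3 + 2 U^{2}$)
$\sqrt{a{\left(y{\left(2 \right)} \right)} + 2299} = \sqrt{\left(3 + 2 \left(\frac{1}{9 + 2}\right)^{2}\right) + 2299} = \sqrt{\left(3 + 2 \left(\frac{1}{11}\right)^{2}\right) + 2299} = \sqrt{\left(3 + \frac{2}{121}\right) + 2299} = \sqrt{\frac{365}{121} + 2299} = \sqrt{\frac{278544}{121}} = \frac{4 \sqrt{17409}}{11}$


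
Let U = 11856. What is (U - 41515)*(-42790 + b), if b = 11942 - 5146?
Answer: 1067546046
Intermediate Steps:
b = 6796
(U - 41515)*(-42790 + b) = (11856 - 41515)*(-42790 + 6796) = -29659*(-35994) = 1067546046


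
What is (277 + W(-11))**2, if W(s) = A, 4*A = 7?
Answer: 1243225/16 ≈ 77702.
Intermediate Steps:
A = 7/4 (A = (1/4)*7 = 7/4 ≈ 1.7500)
W(s) = 7/4
(277 + W(-11))**2 = (277 + 7/4)**2 = (1115/4)**2 = 1243225/16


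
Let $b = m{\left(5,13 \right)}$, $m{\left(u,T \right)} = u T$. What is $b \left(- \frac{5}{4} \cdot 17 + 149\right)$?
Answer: $\frac{33215}{4} \approx 8303.8$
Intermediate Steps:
$m{\left(u,T \right)} = T u$
$b = 65$ ($b = 13 \cdot 5 = 65$)
$b \left(- \frac{5}{4} \cdot 17 + 149\right) = 65 \left(- \frac{5}{4} \cdot 17 + 149\right) = 65 \left(\left(-5\right) \frac{1}{4} \cdot 17 + 149\right) = 65 \left(\left(- \frac{5}{4}\right) 17 + 149\right) = 65 \left(- \frac{85}{4} + 149\right) = 65 \cdot \frac{511}{4} = \frac{33215}{4}$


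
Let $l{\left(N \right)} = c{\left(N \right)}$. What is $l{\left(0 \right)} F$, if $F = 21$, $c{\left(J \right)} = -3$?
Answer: $-63$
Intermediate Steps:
$l{\left(N \right)} = -3$
$l{\left(0 \right)} F = \left(-3\right) 21 = -63$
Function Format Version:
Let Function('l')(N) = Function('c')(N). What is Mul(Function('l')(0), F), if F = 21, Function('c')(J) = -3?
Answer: -63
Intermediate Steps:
Function('l')(N) = -3
Mul(Function('l')(0), F) = Mul(-3, 21) = -63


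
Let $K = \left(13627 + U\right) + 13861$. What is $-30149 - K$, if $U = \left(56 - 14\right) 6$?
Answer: $-57889$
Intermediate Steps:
$U = 252$ ($U = 42 \cdot 6 = 252$)
$K = 27740$ ($K = \left(13627 + 252\right) + 13861 = 13879 + 13861 = 27740$)
$-30149 - K = -30149 - 27740 = -57889$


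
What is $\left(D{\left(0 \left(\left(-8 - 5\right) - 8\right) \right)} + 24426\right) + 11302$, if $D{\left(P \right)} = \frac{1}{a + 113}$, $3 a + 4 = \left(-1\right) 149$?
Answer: $\frac{2215137}{62} \approx 35728.0$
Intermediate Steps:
$a = -51$ ($a = - \frac{4}{3} + \frac{\left(-1\right) 149}{3} = - \frac{4}{3} + \frac{1}{3} \left(-149\right) = - \frac{4}{3} - \frac{149}{3} = -51$)
$D{\left(P \right)} = \frac{1}{62}$ ($D{\left(P \right)} = \frac{1}{-51 + 113} = \frac{1}{62}$)
$\left(D{\left(0 \left(\left(-8 - 5\right) - 8\right) \right)} + 24426\right) + 11302 = \left(\frac{1}{62} + 24426\right) + 11302 = \frac{1514413}{62} + 11302 = \frac{2215137}{62}$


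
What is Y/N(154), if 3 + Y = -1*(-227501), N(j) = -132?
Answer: -113749/66 ≈ -1723.5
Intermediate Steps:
Y = 227498 (Y = -3 - 1*(-227501) = -3 + 227501 = 227498)
Y/N(154) = 227498/(-132) = 227498*(-1/132) = -113749/66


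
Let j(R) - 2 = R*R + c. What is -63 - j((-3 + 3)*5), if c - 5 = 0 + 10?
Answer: -80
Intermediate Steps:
c = 15 (c = 5 + (0 + 10) = 5 + 10 = 15)
j(R) = 17 + R² (j(R) = 2 + (R*R + 15) = 2 + (R² + 15) = 2 + (15 + R²) = 17 + R²)
-63 - j((-3 + 3)*5) = -63 - (17 + ((-3 + 3)*5)²) = -63 - (17 + (0*5)²) = -63 - (17 + 0²) = -63 - (17 + 0) = -63 - 1*17 = -63 - 17 = -80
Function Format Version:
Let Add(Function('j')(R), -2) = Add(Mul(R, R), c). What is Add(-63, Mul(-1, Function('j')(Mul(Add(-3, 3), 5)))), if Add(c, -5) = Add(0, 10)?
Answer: -80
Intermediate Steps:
c = 15 (c = Add(5, Add(0, 10)) = Add(5, 10) = 15)
Function('j')(R) = Add(17, Pow(R, 2)) (Function('j')(R) = Add(2, Add(Mul(R, R), 15)) = Add(2, Add(Pow(R, 2), 15)) = Add(2, Add(15, Pow(R, 2))) = Add(17, Pow(R, 2)))
Add(-63, Mul(-1, Function('j')(Mul(Add(-3, 3), 5)))) = Add(-63, Mul(-1, Add(17, Pow(Mul(Add(-3, 3), 5), 2)))) = Add(-63, Mul(-1, Add(17, Pow(Mul(0, 5), 2)))) = Add(-63, Mul(-1, Add(17, Pow(0, 2)))) = Add(-63, Mul(-1, Add(17, 0))) = Add(-63, Mul(-1, 17)) = Add(-63, -17) = -80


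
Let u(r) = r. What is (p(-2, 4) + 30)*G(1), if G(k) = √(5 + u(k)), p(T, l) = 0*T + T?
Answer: 28*√6 ≈ 68.586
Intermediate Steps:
p(T, l) = T (p(T, l) = 0 + T = T)
G(k) = √(5 + k)
(p(-2, 4) + 30)*G(1) = (-2 + 30)*√(5 + 1) = 28*√6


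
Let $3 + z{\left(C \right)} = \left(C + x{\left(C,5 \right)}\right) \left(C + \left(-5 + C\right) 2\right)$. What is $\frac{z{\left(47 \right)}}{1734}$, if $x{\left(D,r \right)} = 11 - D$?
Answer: $\frac{719}{867} \approx 0.8293$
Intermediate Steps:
$z{\left(C \right)} = -113 + 33 C$ ($z{\left(C \right)} = -3 + \left(C - \left(-11 + C\right)\right) \left(C + \left(-5 + C\right) 2\right) = -3 + 11 \left(C + \left(-10 + 2 C\right)\right) = -3 + 11 \left(-10 + 3 C\right) = -3 + \left(-110 + 33 C\right) = -113 + 33 C$)
$\frac{z{\left(47 \right)}}{1734} = \frac{-113 + 33 \cdot 47}{1734} = \left(-113 + 1551\right) \frac{1}{1734} = 1438 \cdot \frac{1}{1734} = \frac{719}{867}$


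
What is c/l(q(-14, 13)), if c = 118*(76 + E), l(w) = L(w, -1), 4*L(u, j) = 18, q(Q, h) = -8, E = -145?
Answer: -5428/3 ≈ -1809.3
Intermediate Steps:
L(u, j) = 9/2 (L(u, j) = (¼)*18 = 9/2)
l(w) = 9/2
c = -8142 (c = 118*(76 - 145) = 118*(-69) = -8142)
c/l(q(-14, 13)) = -8142/9/2 = -8142*2/9 = -5428/3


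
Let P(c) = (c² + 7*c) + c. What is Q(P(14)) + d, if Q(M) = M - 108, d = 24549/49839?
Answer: 3330783/16613 ≈ 200.49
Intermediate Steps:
d = 8183/16613 (d = 24549*(1/49839) = 8183/16613 ≈ 0.49257)
P(c) = c² + 8*c
Q(M) = -108 + M
Q(P(14)) + d = (-108 + 14*(8 + 14)) + 8183/16613 = (-108 + 14*22) + 8183/16613 = (-108 + 308) + 8183/16613 = 200 + 8183/16613 = 3330783/16613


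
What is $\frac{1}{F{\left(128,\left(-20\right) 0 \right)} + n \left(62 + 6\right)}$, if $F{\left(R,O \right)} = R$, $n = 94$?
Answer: $\frac{1}{6520} \approx 0.00015337$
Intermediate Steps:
$\frac{1}{F{\left(128,\left(-20\right) 0 \right)} + n \left(62 + 6\right)} = \frac{1}{128 + 94 \left(62 + 6\right)} = \frac{1}{128 + 94 \cdot 68} = \frac{1}{128 + 6392} = \frac{1}{6520}$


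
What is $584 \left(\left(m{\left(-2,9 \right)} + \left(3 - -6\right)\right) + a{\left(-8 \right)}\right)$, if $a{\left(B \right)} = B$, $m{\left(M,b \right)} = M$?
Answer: $-584$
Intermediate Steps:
$584 \left(\left(m{\left(-2,9 \right)} + \left(3 - -6\right)\right) + a{\left(-8 \right)}\right) = 584 \left(\left(-2 + \left(3 - -6\right)\right) - 8\right) = 584 \left(\left(-2 + \left(3 + 6\right)\right) - 8\right) = 584 \left(\left(-2 + 9\right) - 8\right) = 584 \left(7 - 8\right) = 584 \left(-1\right) = -584$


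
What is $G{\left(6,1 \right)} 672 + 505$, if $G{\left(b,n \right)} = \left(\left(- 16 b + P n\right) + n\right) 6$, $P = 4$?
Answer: $-366407$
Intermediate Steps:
$G{\left(b,n \right)} = - 96 b + 30 n$ ($G{\left(b,n \right)} = \left(\left(- 16 b + 4 n\right) + n\right) 6 = \left(- 16 b + 5 n\right) 6 = - 96 b + 30 n$)
$G{\left(6,1 \right)} 672 + 505 = \left(\left(-96\right) 6 + 30 \cdot 1\right) 672 + 505 = \left(-576 + 30\right) 672 + 505 = \left(-546\right) 672 + 505 = -366912 + 505 = -366407$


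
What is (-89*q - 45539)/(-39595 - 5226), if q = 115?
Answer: 55774/44821 ≈ 1.2444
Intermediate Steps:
(-89*q - 45539)/(-39595 - 5226) = (-89*115 - 45539)/(-39595 - 5226) = (-10235 - 45539)/(-44821) = -55774*(-1/44821) = 55774/44821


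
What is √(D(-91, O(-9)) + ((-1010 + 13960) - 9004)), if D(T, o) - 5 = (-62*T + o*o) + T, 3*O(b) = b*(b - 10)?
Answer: √12751 ≈ 112.92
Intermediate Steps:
O(b) = b*(-10 + b)/3 (O(b) = (b*(b - 10))/3 = (b*(-10 + b))/3 = b*(-10 + b)/3)
D(T, o) = 5 + o² - 61*T (D(T, o) = 5 + ((-62*T + o*o) + T) = 5 + ((-62*T + o²) + T) = 5 + ((o² - 62*T) + T) = 5 + (o² - 61*T) = 5 + o² - 61*T)
√(D(-91, O(-9)) + ((-1010 + 13960) - 9004)) = √((5 + ((⅓)*(-9)*(-10 - 9))² - 61*(-91)) + ((-1010 + 13960) - 9004)) = √((5 + ((⅓)*(-9)*(-19))² + 5551) + (12950 - 9004)) = √((5 + 57² + 5551) + 3946) = √((5 + 3249 + 5551) + 3946) = √(8805 + 3946) = √12751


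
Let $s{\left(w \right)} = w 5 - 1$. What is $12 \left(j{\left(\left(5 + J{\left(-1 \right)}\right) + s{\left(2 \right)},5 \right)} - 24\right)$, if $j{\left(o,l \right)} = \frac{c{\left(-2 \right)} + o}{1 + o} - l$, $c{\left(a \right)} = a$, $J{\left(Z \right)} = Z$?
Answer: $- \frac{2370}{7} \approx -338.57$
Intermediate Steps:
$s{\left(w \right)} = -1 + 5 w$ ($s{\left(w \right)} = 5 w - 1 = -1 + 5 w$)
$j{\left(o,l \right)} = - l + \frac{-2 + o}{1 + o}$ ($j{\left(o,l \right)} = \frac{-2 + o}{1 + o} - l = - l + \frac{-2 + o}{1 + o}$)
$12 \left(j{\left(\left(5 + J{\left(-1 \right)}\right) + s{\left(2 \right)},5 \right)} - 24\right) = 12 \left(\frac{-2 + \left(\left(5 - 1\right) + \left(-1 + 5 \cdot 2\right)\right) - 5 - 5 \left(\left(5 - 1\right) + \left(-1 + 5 \cdot 2\right)\right)}{1 + \left(\left(5 - 1\right) + \left(-1 + 5 \cdot 2\right)\right)} - 24\right) = 12 \left(\frac{-2 + \left(4 + \left(-1 + 10\right)\right) - 5 - 5 \left(4 + \left(-1 + 10\right)\right)}{1 + \left(4 + \left(-1 + 10\right)\right)} - 24\right) = 12 \left(\frac{-2 + \left(4 + 9\right) - 5 - 5 \left(4 + 9\right)}{1 + \left(4 + 9\right)} - 24\right) = 12 \left(\frac{-2 + 13 - 5 - 5 \cdot 13}{1 + 13} - 24\right) = 12 \left(\frac{-2 + 13 - 5 - 65}{14} - 24\right) = 12 \left(\frac{1}{14} \left(-59\right) - 24\right) = 12 \left(- \frac{59}{14} - 24\right) = 12 \left(- \frac{395}{14}\right) = - \frac{2370}{7}$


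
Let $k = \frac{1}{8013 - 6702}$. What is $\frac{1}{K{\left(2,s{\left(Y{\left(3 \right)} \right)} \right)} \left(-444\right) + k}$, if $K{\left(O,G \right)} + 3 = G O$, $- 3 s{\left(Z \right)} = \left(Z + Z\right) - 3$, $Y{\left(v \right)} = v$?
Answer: $\frac{1311}{2910421} \approx 0.00045045$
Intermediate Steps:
$s{\left(Z \right)} = 1 - \frac{2 Z}{3}$ ($s{\left(Z \right)} = - \frac{\left(Z + Z\right) - 3}{3} = - \frac{2 Z - 3}{3} = - \frac{-3 + 2 Z}{3} = 1 - \frac{2 Z}{3}$)
$K{\left(O,G \right)} = -3 + G O$
$k = \frac{1}{1311} \approx 0.00076278$
$\frac{1}{K{\left(2,s{\left(Y{\left(3 \right)} \right)} \right)} \left(-444\right) + k} = \frac{1}{\left(-3 + \left(1 - 2\right) 2\right) \left(-444\right) + \frac{1}{1311}} = \frac{1}{\left(-3 - 2\right) \left(-444\right) + \frac{1}{1311}} = \frac{1}{\left(-5\right) \left(-444\right) + \frac{1}{1311}} = \frac{1}{2220 + \frac{1}{1311}} = \frac{1}{\frac{2910421}{1311}} = \frac{1311}{2910421}$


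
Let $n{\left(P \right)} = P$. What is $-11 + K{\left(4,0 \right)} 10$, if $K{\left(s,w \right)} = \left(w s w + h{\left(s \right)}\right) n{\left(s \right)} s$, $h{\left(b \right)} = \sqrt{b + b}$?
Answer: $-11 + 320 \sqrt{2} \approx 441.55$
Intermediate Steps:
$h{\left(b \right)} = \sqrt{2} \sqrt{b}$ ($h{\left(b \right)} = \sqrt{2 b} = \sqrt{2} \sqrt{b}$)
$K{\left(s,w \right)} = s^{2} \left(s w^{2} + \sqrt{2} \sqrt{s}\right)$ ($K{\left(s,w \right)} = \left(w s w + \sqrt{2} \sqrt{s}\right) s s = \left(s w w + \sqrt{2} \sqrt{s}\right) s s = \left(s w^{2} + \sqrt{2} \sqrt{s}\right) s s = s \left(s w^{2} + \sqrt{2} \sqrt{s}\right) s = s^{2} \left(s w^{2} + \sqrt{2} \sqrt{s}\right)$)
$-11 + K{\left(4,0 \right)} 10 = -11 + \left(\sqrt{2} \cdot 4^{\frac{5}{2}} + 4^{3} \cdot 0^{2}\right) 10 = -11 + \left(\sqrt{2} \cdot 32 + 64 \cdot 0\right) 10 = -11 + \left(32 \sqrt{2} + 0\right) 10 = -11 + 32 \sqrt{2} \cdot 10 = -11 + 320 \sqrt{2}$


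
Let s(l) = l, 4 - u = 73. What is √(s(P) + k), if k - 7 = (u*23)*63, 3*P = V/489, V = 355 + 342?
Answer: I*√23905769243/489 ≈ 316.19*I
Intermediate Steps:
V = 697
P = 697/1467 (P = (697/489)/3 = (697*(1/489))/3 = (⅓)*(697/489) = 697/1467 ≈ 0.47512)
u = -69 (u = 4 - 1*73 = 4 - 73 = -69)
k = -99974 (k = 7 - 69*23*63 = 7 - 1587*63 = 7 - 99981 = -99974)
√(s(P) + k) = √(697/1467 - 99974) = √(-146661161/1467) = I*√23905769243/489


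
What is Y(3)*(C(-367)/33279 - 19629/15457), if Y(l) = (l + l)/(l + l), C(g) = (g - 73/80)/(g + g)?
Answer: -12785805215213/10068395498720 ≈ -1.2699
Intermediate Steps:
C(g) = (-73/80 + g)/(2*g) (C(g) = (g - 73*1/80)/((2*g)) = (g - 73/80)*(1/(2*g)) = (-73/80 + g)*(1/(2*g)) = (-73/80 + g)/(2*g))
Y(l) = 1 (Y(l) = (2*l)/((2*l)) = (2*l)*(1/(2*l)) = 1)
Y(3)*(C(-367)/33279 - 19629/15457) = 1*(((1/160)*(-73 + 80*(-367))/(-367))/33279 - 19629/15457) = 1*(((1/160)*(-1/367)*(-73 - 29360))*(1/33279) - 19629*1/15457) = 1*(((1/160)*(-1/367)*(-29433))*(1/33279) - 19629/15457) = 1*((29433/58720)*(1/33279) - 19629/15457) = 1*(9811/651380960 - 19629/15457) = 1*(-12785805215213/10068395498720) = -12785805215213/10068395498720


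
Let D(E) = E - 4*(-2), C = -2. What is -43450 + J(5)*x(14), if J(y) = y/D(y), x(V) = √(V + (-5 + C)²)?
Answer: -43450 + 15*√7/13 ≈ -43447.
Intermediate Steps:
x(V) = √(49 + V) (x(V) = √(V + (-5 - 2)²) = √(V + (-7)²) = √(V + 49) = √(49 + V))
D(E) = 8 + E (D(E) = E + 8 = 8 + E)
J(y) = y/(8 + y)
-43450 + J(5)*x(14) = -43450 + (5/(8 + 5))*√(49 + 14) = -43450 + (5/13)*√63 = -43450 + (5*(1/13))*(3*√7) = -43450 + 5*(3*√7)/13 = -43450 + 15*√7/13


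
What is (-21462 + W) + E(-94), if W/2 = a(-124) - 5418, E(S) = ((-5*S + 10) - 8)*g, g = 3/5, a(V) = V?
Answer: -161314/5 ≈ -32263.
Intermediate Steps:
g = 3/5 (g = 3*(1/5) = 3/5 ≈ 0.60000)
E(S) = 6/5 - 3*S (E(S) = ((-5*S + 10) - 8)*(3/5) = ((10 - 5*S) - 8)*(3/5) = (2 - 5*S)*(3/5) = 6/5 - 3*S)
W = -11084 (W = 2*(-124 - 5418) = 2*(-5542) = -11084)
(-21462 + W) + E(-94) = (-21462 - 11084) + (6/5 - 3*(-94)) = -32546 + (6/5 + 282) = -32546 + 1416/5 = -161314/5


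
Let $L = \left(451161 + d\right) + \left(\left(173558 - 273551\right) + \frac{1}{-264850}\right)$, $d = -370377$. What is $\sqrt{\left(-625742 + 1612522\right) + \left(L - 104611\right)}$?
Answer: $\frac{3 \sqrt{269034578205934}}{52970} \approx 928.96$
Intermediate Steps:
$L = - \frac{5087503651}{264850}$ ($L = \left(451161 - 370377\right) + \left(\left(173558 - 273551\right) + \frac{1}{-264850}\right) = 80784 - \frac{26483146051}{264850} = - \frac{5087503651}{264850} \approx -19209.0$)
$\sqrt{\left(-625742 + 1612522\right) + \left(L - 104611\right)} = \sqrt{\left(-625742 + 1612522\right) - \frac{32793727001}{264850}} = \sqrt{986780 - \frac{32793727001}{264850}} = \sqrt{\frac{228554955999}{264850}} = \frac{3 \sqrt{269034578205934}}{52970}$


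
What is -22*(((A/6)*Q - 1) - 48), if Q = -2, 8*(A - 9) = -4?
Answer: 3421/3 ≈ 1140.3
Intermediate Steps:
A = 17/2 (A = 9 + (⅛)*(-4) = 9 - ½ = 17/2 ≈ 8.5000)
-22*(((A/6)*Q - 1) - 48) = -22*((((17/2)/6)*(-2) - 1) - 48) = -22*((((17/2)*(⅙))*(-2) - 1) - 48) = -22*(((17/12)*(-2) - 1) - 48) = -22*((-17/6 - 1) - 48) = -22*(-23/6 - 48) = -22*(-311/6) = 3421/3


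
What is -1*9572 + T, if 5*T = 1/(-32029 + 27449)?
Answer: -219198801/22900 ≈ -9572.0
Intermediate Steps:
T = -1/22900 (T = 1/(5*(-32029 + 27449)) = (⅕)/(-4580) = (⅕)*(-1/4580) = -1/22900 ≈ -4.3668e-5)
-1*9572 + T = -1*9572 - 1/22900 = -9572 - 1/22900 = -219198801/22900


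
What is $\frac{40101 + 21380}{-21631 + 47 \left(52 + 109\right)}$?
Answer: $- \frac{61481}{14064} \approx -4.3715$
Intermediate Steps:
$\frac{40101 + 21380}{-21631 + 47 \left(52 + 109\right)} = \frac{61481}{-21631 + 47 \cdot 161} = \frac{61481}{-21631 + 7567} = \frac{61481}{-14064} = 61481 \left(- \frac{1}{14064}\right) = - \frac{61481}{14064}$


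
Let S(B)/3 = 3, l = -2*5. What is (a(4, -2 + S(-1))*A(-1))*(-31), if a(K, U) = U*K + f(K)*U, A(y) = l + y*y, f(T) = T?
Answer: 15624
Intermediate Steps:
l = -10
S(B) = 9 (S(B) = 3*3 = 9)
A(y) = -10 + y**2 (A(y) = -10 + y*y = -10 + y**2)
a(K, U) = 2*K*U (a(K, U) = U*K + K*U = K*U + K*U = 2*K*U)
(a(4, -2 + S(-1))*A(-1))*(-31) = ((2*4*(-2 + 9))*(-10 + (-1)**2))*(-31) = ((2*4*7)*(-10 + 1))*(-31) = (56*(-9))*(-31) = -504*(-31) = 15624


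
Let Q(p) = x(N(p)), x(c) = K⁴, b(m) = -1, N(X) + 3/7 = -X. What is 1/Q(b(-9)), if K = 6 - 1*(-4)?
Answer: 1/10000 ≈ 0.00010000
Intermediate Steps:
N(X) = -3/7 - X
K = 10 (K = 6 + 4 = 10)
x(c) = 10000 (x(c) = 10⁴ = 10000)
Q(p) = 10000
1/Q(b(-9)) = 1/10000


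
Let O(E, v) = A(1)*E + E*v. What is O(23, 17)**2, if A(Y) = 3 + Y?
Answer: 233289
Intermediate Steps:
O(E, v) = 4*E + E*v (O(E, v) = (3 + 1)*E + E*v = 4*E + E*v)
O(23, 17)**2 = (23*(4 + 17))**2 = (23*21)**2 = 483**2 = 233289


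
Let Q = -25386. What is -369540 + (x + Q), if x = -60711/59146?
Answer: -23358353907/59146 ≈ -3.9493e+5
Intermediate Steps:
x = -60711/59146 (x = -60711*1/59146 = -60711/59146 ≈ -1.0265)
-369540 + (x + Q) = -369540 + (-60711/59146 - 25386) = -369540 - 1501541067/59146 = -23358353907/59146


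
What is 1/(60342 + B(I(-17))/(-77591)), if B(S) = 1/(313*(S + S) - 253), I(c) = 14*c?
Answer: 11579758431/698745783243403 ≈ 1.6572e-5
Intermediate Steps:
B(S) = 1/(-253 + 626*S) (B(S) = 1/(313*(2*S) - 253) = 1/(626*S - 253) = 1/(-253 + 626*S))
1/(60342 + B(I(-17))/(-77591)) = 1/(60342 + 1/((-253 + 626*(14*(-17)))*(-77591))) = 1/(60342 - 1/77591/(-253 + 626*(-238))) = 1/(60342 - 1/77591/(-253 - 148988)) = 1/(60342 - 1/77591/(-149241)) = 1/(60342 - 1/149241*(-1/77591)) = 1/(60342 + 1/11579758431) = 1/(698745783243403/11579758431) = 11579758431/698745783243403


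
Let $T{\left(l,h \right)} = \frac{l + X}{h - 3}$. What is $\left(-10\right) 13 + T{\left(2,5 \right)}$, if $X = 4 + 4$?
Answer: $-125$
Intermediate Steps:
$X = 8$
$T{\left(l,h \right)} = \frac{8 + l}{-3 + h}$ ($T{\left(l,h \right)} = \frac{l + 8}{h - 3} = \frac{8 + l}{-3 + h}$)
$\left(-10\right) 13 + T{\left(2,5 \right)} = \left(-10\right) 13 + \frac{8 + 2}{-3 + 5} = -130 + \frac{1}{2} \cdot 10 = -130 + 5 = -125$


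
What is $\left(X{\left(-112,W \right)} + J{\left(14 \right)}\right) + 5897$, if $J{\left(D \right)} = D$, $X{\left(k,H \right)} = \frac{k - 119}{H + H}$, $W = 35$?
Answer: $\frac{59077}{10} \approx 5907.7$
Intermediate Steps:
$X{\left(k,H \right)} = \frac{-119 + k}{2 H}$
$\left(X{\left(-112,W \right)} + J{\left(14 \right)}\right) + 5897 = \left(\frac{-119 - 112}{2 \cdot 35} + 14\right) + 5897 = \left(\frac{1}{2} \cdot \frac{1}{35} \left(-231\right) + 14\right) + 5897 = \left(- \frac{33}{10} + 14\right) + 5897 = \frac{107}{10} + 5897 = \frac{59077}{10}$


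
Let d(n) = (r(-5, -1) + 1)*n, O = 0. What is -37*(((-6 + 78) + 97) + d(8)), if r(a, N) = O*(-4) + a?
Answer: -5069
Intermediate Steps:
r(a, N) = a (r(a, N) = 0*(-4) + a = 0 + a = a)
d(n) = -4*n (d(n) = (-5 + 1)*n = -4*n)
-37*(((-6 + 78) + 97) + d(8)) = -37*(((-6 + 78) + 97) - 4*8) = -37*((72 + 97) - 32) = -37*(169 - 32) = -37*137 = -5069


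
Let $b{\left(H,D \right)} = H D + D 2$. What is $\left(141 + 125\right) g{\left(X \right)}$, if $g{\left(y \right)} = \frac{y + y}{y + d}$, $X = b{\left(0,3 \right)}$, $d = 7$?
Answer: $\frac{3192}{13} \approx 245.54$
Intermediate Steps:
$b{\left(H,D \right)} = 2 D + D H$ ($b{\left(H,D \right)} = D H + 2 D = 2 D + D H$)
$X = 6$ ($X = 3 \left(2 + 0\right) = 3 \cdot 2 = 6$)
$g{\left(y \right)} = \frac{2 y}{7 + y}$ ($g{\left(y \right)} = \frac{y + y}{y + 7} = \frac{2 y}{7 + y}$)
$\left(141 + 125\right) g{\left(X \right)} = \left(141 + 125\right) 2 \cdot 6 \frac{1}{7 + 6} = 266 \cdot 2 \cdot 6 \cdot \frac{1}{13} = 266 \cdot \frac{12}{13} = \frac{3192}{13}$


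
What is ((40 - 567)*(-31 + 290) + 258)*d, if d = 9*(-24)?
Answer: 29426760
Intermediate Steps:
d = -216
((40 - 567)*(-31 + 290) + 258)*d = ((40 - 567)*(-31 + 290) + 258)*(-216) = (-527*259 + 258)*(-216) = (-136493 + 258)*(-216) = -136235*(-216) = 29426760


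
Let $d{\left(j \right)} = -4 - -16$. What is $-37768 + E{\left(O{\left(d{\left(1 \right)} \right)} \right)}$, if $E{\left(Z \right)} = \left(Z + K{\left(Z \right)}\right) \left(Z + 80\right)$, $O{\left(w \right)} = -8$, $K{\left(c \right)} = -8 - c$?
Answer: $-38344$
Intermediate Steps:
$d{\left(j \right)} = 12$ ($d{\left(j \right)} = -4 + 16 = 12$)
$E{\left(Z \right)} = -640 - 8 Z$ ($E{\left(Z \right)} = \left(Z - \left(8 + Z\right)\right) \left(Z + 80\right) = - 8 \left(80 + Z\right) = -640 - 8 Z$)
$-37768 + E{\left(O{\left(d{\left(1 \right)} \right)} \right)} = -37768 - 576 = -38344$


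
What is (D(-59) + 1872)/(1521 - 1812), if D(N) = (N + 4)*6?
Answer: -514/97 ≈ -5.2990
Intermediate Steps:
D(N) = 24 + 6*N (D(N) = (4 + N)*6 = 24 + 6*N)
(D(-59) + 1872)/(1521 - 1812) = ((24 + 6*(-59)) + 1872)/(1521 - 1812) = ((24 - 354) + 1872)/(-291) = (-330 + 1872)*(-1/291) = 1542*(-1/291) = -514/97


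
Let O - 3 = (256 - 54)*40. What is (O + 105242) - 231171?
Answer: -117846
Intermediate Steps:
O = 8083 (O = 3 + (256 - 54)*40 = 3 + 202*40 = 3 + 8080 = 8083)
(O + 105242) - 231171 = (8083 + 105242) - 231171 = 113325 - 231171 = -117846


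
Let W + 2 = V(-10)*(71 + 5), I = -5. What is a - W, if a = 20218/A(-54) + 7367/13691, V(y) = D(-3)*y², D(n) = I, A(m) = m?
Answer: 13909501904/369657 ≈ 37628.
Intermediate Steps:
D(n) = -5
V(y) = -5*y²
a = -138203410/369657 (a = 20218/(-54) + 7367/13691 = 20218*(-1/54) + 7367*(1/13691) = -10109/27 + 7367/13691 = -138203410/369657 ≈ -373.87)
W = -38002 (W = -2 + (-5*(-10)²)*(71 + 5) = -2 - 5*100*76 = -2 - 500*76 = -2 - 38000 = -38002)
a - W = -138203410/369657 - 1*(-38002) = -138203410/369657 + 38002 = 13909501904/369657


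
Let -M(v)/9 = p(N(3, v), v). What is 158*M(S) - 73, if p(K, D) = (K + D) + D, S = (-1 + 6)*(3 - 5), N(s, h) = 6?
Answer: 19835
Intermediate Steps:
S = -10 (S = 5*(-2) = -10)
p(K, D) = K + 2*D (p(K, D) = (D + K) + D = K + 2*D)
M(v) = -54 - 18*v (M(v) = -9*(6 + 2*v) = -54 - 18*v)
158*M(S) - 73 = 158*(-54 - 18*(-10)) - 73 = 158*(-54 + 180) - 73 = 158*126 - 73 = 19908 - 73 = 19835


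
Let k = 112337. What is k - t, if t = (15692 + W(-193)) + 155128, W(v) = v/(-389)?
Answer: -22750080/389 ≈ -58484.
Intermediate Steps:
W(v) = -v/389 (W(v) = v*(-1/389) = -v/389)
t = 66449173/389 (t = (15692 - 1/389*(-193)) + 155128 = (15692 + 193/389) + 155128 = 6104381/389 + 155128 = 66449173/389 ≈ 1.7082e+5)
k - t = 112337 - 1*66449173/389 = 112337 - 66449173/389 = -22750080/389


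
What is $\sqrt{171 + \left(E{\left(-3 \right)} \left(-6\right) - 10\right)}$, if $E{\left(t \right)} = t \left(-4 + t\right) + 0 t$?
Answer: $\sqrt{35} \approx 5.9161$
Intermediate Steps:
$E{\left(t \right)} = t \left(-4 + t\right)$ ($E{\left(t \right)} = t \left(-4 + t\right) + 0 = t \left(-4 + t\right)$)
$\sqrt{171 + \left(E{\left(-3 \right)} \left(-6\right) - 10\right)} = \sqrt{171 + \left(- 3 \left(-4 - 3\right) \left(-6\right) - 10\right)} = \sqrt{171 + \left(\left(-3\right) \left(-7\right) \left(-6\right) - 10\right)} = \sqrt{171 + \left(21 \left(-6\right) - 10\right)} = \sqrt{171 - 136} = \sqrt{35}$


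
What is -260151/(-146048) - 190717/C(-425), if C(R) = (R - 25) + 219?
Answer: 3987704471/4819584 ≈ 827.40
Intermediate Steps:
C(R) = 194 + R (C(R) = (-25 + R) + 219 = 194 + R)
-260151/(-146048) - 190717/C(-425) = -260151/(-146048) - 190717/(194 - 425) = -260151*(-1/146048) - 190717/(-231) = 260151/146048 - 190717*(-1/231) = 260151/146048 + 190717/231 = 3987704471/4819584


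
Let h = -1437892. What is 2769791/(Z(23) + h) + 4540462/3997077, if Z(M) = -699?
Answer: -92636737385/117350183643 ≈ -0.78940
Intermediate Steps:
2769791/(Z(23) + h) + 4540462/3997077 = 2769791/(-699 - 1437892) + 4540462/3997077 = 2769791/(-1438591) + 4540462*(1/3997077) = 2769791*(-1/1438591) + 4540462/3997077 = -2769791/1438591 + 4540462/3997077 = -92636737385/117350183643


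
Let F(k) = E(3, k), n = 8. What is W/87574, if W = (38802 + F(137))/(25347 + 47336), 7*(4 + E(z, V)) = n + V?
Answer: 271731/44555987294 ≈ 6.0986e-6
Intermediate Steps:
E(z, V) = -20/7 + V/7 (E(z, V) = -4 + (8 + V)/7 = -4 + (8/7 + V/7) = -20/7 + V/7)
F(k) = -20/7 + k/7
W = 271731/508781 (W = (38802 + (-20/7 + (1/7)*137))/(25347 + 47336) = (38802 + (-20/7 + 137/7))/72683 = (38802 + 117/7)*(1/72683) = (271731/7)*(1/72683) = 271731/508781 ≈ 0.53408)
W/87574 = (271731/508781)/87574 = (271731/508781)*(1/87574) = 271731/44555987294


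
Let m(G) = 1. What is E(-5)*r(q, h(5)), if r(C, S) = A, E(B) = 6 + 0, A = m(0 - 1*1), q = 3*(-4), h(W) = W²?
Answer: 6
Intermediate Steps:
q = -12
A = 1
E(B) = 6
r(C, S) = 1
E(-5)*r(q, h(5)) = 6*1 = 6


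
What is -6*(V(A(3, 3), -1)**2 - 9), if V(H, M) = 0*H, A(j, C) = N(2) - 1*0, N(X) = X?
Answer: 54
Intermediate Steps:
A(j, C) = 2 (A(j, C) = 2 - 1*0 = 2 + 0 = 2)
V(H, M) = 0
-6*(V(A(3, 3), -1)**2 - 9) = -6*(0**2 - 9) = -6*(0 - 9) = -6*(-9) = 54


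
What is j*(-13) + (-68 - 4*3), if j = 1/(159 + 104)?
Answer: -21053/263 ≈ -80.049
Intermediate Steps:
j = 1/263 ≈ 0.0038023
j*(-13) + (-68 - 4*3) = (1/263)*(-13) + (-68 - 4*3) = -13/263 + (-68 - 1*12) = -13/263 + (-68 - 12) = -13/263 - 80 = -21053/263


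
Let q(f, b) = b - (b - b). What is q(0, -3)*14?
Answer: -42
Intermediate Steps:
q(f, b) = b (q(f, b) = b - 1*0 = b + 0 = b)
q(0, -3)*14 = -3*14 = -42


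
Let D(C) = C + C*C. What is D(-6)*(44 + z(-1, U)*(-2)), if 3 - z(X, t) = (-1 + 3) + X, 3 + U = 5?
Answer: 1200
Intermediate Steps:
U = 2 (U = -3 + 5 = 2)
D(C) = C + C**2
z(X, t) = 1 - X (z(X, t) = 3 - ((-1 + 3) + X) = 3 - (2 + X) = 3 + (-2 - X) = 1 - X)
D(-6)*(44 + z(-1, U)*(-2)) = (-6*(1 - 6))*(44 + (1 - 1*(-1))*(-2)) = (-6*(-5))*(44 + (1 + 1)*(-2)) = 30*(44 + 2*(-2)) = 30*(44 - 4) = 30*40 = 1200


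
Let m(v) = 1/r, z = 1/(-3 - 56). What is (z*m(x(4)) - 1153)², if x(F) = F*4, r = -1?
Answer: 4627536676/3481 ≈ 1.3294e+6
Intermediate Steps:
x(F) = 4*F
z = -1/59 (z = 1/(-59) = -1/59 ≈ -0.016949)
m(v) = -1 (m(v) = 1/(-1) = -1)
(z*m(x(4)) - 1153)² = (-1/59*(-1) - 1153)² = (1/59 - 1153)² = (-68026/59)² = 4627536676/3481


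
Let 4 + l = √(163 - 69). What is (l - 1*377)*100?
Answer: -38100 + 100*√94 ≈ -37130.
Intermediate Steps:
l = -4 + √94 (l = -4 + √(163 - 69) = -4 + √94 ≈ 5.6954)
(l - 1*377)*100 = ((-4 + √94) - 1*377)*100 = ((-4 + √94) - 377)*100 = (-381 + √94)*100 = -38100 + 100*√94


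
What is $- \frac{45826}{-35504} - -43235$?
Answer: $\frac{767530633}{17752} \approx 43236.0$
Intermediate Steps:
$- \frac{45826}{-35504} - -43235 = \left(-45826\right) \left(- \frac{1}{35504}\right) + 43235 = \frac{22913}{17752} + 43235 = \frac{767530633}{17752}$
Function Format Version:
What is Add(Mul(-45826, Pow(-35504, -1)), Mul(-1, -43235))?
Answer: Rational(767530633, 17752) ≈ 43236.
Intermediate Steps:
Add(Mul(-45826, Pow(-35504, -1)), Mul(-1, -43235)) = Add(Mul(-45826, Rational(-1, 35504)), 43235) = Add(Rational(22913, 17752), 43235) = Rational(767530633, 17752)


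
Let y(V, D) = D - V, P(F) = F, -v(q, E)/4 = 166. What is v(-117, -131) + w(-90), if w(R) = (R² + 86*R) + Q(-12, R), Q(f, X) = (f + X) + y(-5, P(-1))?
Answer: -402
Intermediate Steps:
v(q, E) = -664 (v(q, E) = -4*166 = -664)
Q(f, X) = 4 + X + f (Q(f, X) = (f + X) + (-1 - 1*(-5)) = (X + f) + (-1 + 5) = (X + f) + 4 = 4 + X + f)
w(R) = -8 + R² + 87*R (w(R) = (R² + 86*R) + (4 + R - 12) = (R² + 86*R) + (-8 + R) = -8 + R² + 87*R)
v(-117, -131) + w(-90) = -664 + (-8 + (-90)² + 87*(-90)) = -664 + (-8 + 8100 - 7830) = -664 + 262 = -402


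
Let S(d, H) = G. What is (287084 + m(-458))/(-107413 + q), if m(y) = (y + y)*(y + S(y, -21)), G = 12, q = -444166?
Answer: -695620/551579 ≈ -1.2611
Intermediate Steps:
S(d, H) = 12
m(y) = 2*y*(12 + y) (m(y) = (y + y)*(y + 12) = (2*y)*(12 + y) = 2*y*(12 + y))
(287084 + m(-458))/(-107413 + q) = (287084 + 2*(-458)*(12 - 458))/(-107413 - 444166) = (287084 + 2*(-458)*(-446))/(-551579) = (287084 + 408536)*(-1/551579) = 695620*(-1/551579) = -695620/551579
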